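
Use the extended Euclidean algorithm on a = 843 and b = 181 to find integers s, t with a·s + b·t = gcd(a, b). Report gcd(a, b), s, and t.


Euclidean algorithm on (843, 181) — divide until remainder is 0:
  843 = 4 · 181 + 119
  181 = 1 · 119 + 62
  119 = 1 · 62 + 57
  62 = 1 · 57 + 5
  57 = 11 · 5 + 2
  5 = 2 · 2 + 1
  2 = 2 · 1 + 0
gcd(843, 181) = 1.
Track Bezout coefficients alongside the remainders: start with r₀ = 843 = a·1 + b·0 (s = 1, t = 0) and r₁ = 181 = a·0 + b·1 (s = 0, t = 1); each new remainder r_{k+1} = r_{k-1} − q_k·r_k inherits s_{k+1} = s_{k-1} − q_k·s_k, t_{k+1} = t_{k-1} − q_k·t_k, so r_k = a·s_k + b·t_k at every step:
  q = 4: r = 119, s = 1 − 4·0 = 1, t = 0 − 4·1 = -4  (check: 843·1 + 181·(-4) = 119)
  q = 1: r = 62, s = 0 − 1·1 = -1, t = 1 − 1·(-4) = 5  (check: 843·(-1) + 181·5 = 62)
  q = 1: r = 57, s = 1 − 1·(-1) = 2, t = -4 − 1·5 = -9  (check: 843·2 + 181·(-9) = 57)
  q = 1: r = 5, s = -1 − 1·2 = -3, t = 5 − 1·(-9) = 14  (check: 843·(-3) + 181·14 = 5)
  q = 11: r = 2, s = 2 − 11·(-3) = 35, t = -9 − 11·14 = -163  (check: 843·35 + 181·(-163) = 2)
  q = 2: r = 1, s = -3 − 2·35 = -73, t = 14 − 2·(-163) = 340  (check: 843·(-73) + 181·340 = 1)
The row with r = 1 (the gcd) gives the Bezout coefficients s = -73, t = 340.
Result: 843 · (-73) + 181 · (340) = 1.

gcd(843, 181) = 1; s = -73, t = 340 (check: 843·(-73) + 181·340 = 1).


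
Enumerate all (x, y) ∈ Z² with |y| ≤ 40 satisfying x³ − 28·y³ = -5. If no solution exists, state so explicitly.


The equation is x³ - 28y³ = -5. For fixed y, x³ = 28·y³ − 5, so a solution requires the RHS to be a perfect cube.
Strategy: iterate y from -40 to 40, compute RHS = 28·y³ − 5, and check whether it is a (positive or negative) perfect cube.
Check small values of y:
  y = 0: RHS = -5 is not a perfect cube.
  y = 1: RHS = 23 is not a perfect cube.
  y = -1: RHS = -33 is not a perfect cube.
  y = 2: RHS = 219 is not a perfect cube.
  y = -2: RHS = -229 is not a perfect cube.
  y = 3: RHS = 751 is not a perfect cube.
  y = -3: RHS = -761 is not a perfect cube.
Continuing the search up to |y| = 40 finds no solutions either.
No (x, y) in the scanned range satisfies the equation.

No integer solutions with |y| ≤ 40.


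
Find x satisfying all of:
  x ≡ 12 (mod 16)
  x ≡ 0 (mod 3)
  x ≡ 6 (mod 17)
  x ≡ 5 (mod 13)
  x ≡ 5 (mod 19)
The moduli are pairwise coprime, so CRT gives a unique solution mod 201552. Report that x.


Product of moduli M = 16 · 3 · 17 · 13 · 19 = 201552.
Merge one congruence at a time:
  Start: x ≡ 12 (mod 16).
  Combine with x ≡ 0 (mod 3); new modulus lcm = 48.
    Write x = 12 + 16·t and substitute into x ≡ 0 (mod 3): 16·t ≡ 0 − 12 = -12 (mod 3).
    Reduce coefficients mod 3: 1·t ≡ 0 (mod 3).
    So t ≡ 0 (mod 3).
    Then x = 12 + 16·0 = 12, valid modulo lcm(16, 3) = 48: x ≡ 12 (mod 48).
  Combine with x ≡ 6 (mod 17); new modulus lcm = 816.
    Write x = 12 + 48·t and substitute into x ≡ 6 (mod 17): 48·t ≡ 6 − 12 = -6 (mod 17).
    Reduce coefficients mod 17: 14·t ≡ 11 (mod 17).
    The inverse of 14 mod 17 is 11 (since 14·11 = 154 = 9·17 + 1), so t ≡ 11·11 = 121 ≡ 2 (mod 17).
    Then x = 12 + 48·2 = 108, valid modulo lcm(48, 17) = 816: x ≡ 108 (mod 816).
  Combine with x ≡ 5 (mod 13); new modulus lcm = 10608.
    Write x = 108 + 816·t and substitute into x ≡ 5 (mod 13): 816·t ≡ 5 − 108 = -103 (mod 13).
    Reduce coefficients mod 13: 10·t ≡ 1 (mod 13).
    The inverse of 10 mod 13 is 4 (since 10·4 = 40 = 3·13 + 1), so t ≡ 4·1 = 4 ≡ 4 (mod 13).
    Then x = 108 + 816·4 = 3372, valid modulo lcm(816, 13) = 10608: x ≡ 3372 (mod 10608).
  Combine with x ≡ 5 (mod 19); new modulus lcm = 201552.
    Write x = 3372 + 10608·t and substitute into x ≡ 5 (mod 19): 10608·t ≡ 5 − 3372 = -3367 (mod 19).
    Reduce coefficients mod 19: 6·t ≡ 15 (mod 19).
    The inverse of 6 mod 19 is 16 (since 6·16 = 96 = 5·19 + 1), so t ≡ 16·15 = 240 ≡ 12 (mod 19).
    Then x = 3372 + 10608·12 = 130668, valid modulo lcm(10608, 19) = 201552: x ≡ 130668 (mod 201552).
Verify against each original: 130668 mod 16 = 12, 130668 mod 3 = 0, 130668 mod 17 = 6, 130668 mod 13 = 5, 130668 mod 19 = 5.

x ≡ 130668 (mod 201552).


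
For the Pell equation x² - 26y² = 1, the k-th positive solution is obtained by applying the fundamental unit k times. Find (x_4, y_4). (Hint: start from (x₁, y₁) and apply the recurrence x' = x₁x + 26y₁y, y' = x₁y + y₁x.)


Step 1: Find the fundamental solution (x₁, y₁) of x² - 26y² = 1.
  Expand √26 as a continued fraction. a₀ = ⌊√26⌋ = 5; iterate m_{k+1} = d_k·a_k − m_k, d_{k+1} = (26 − m_{k+1}²)/d_k, a_{k+1} = ⌊(a₀ + m_{k+1})/d_{k+1}⌋ (starting m₀ = 0, d₀ = 1), with convergents p_k = a_k·p_{k-1} + p_{k-2}, q_k = a_k·q_{k-1} + q_{k-2} (p₋₁ = 1, q₋₁ = 0):
  k = 0: a₀ = 5; p₀/q₀ = 5/1; p₀² − 26·q₀² = 25 − 26 = -1.
  k = 1: m = 5, d = 1, a = ⌊(5 + 5)/1⌋ = 10; p/q = (10·5 + 1)/(10·1 + 0) = 51/10; p² − 26·q² = 2601 − 2600 = 1.
  The first convergent with p² − 26·q² = 1 gives the fundamental solution (x₁, y₁) = (51, 10).
Step 2: Apply the recurrence (x_{n+1}, y_{n+1}) = (x₁x_n + 26y₁y_n, x₁y_n + y₁x_n) repeatedly.
  From (x_1, y_1) = (51, 10): x_2 = 51·51 + 26·10·10 = 5201; y_2 = 51·10 + 10·51 = 1020.
  From (x_2, y_2) = (5201, 1020): x_3 = 51·5201 + 26·10·1020 = 530451; y_3 = 51·1020 + 10·5201 = 104030.
  From (x_3, y_3) = (530451, 104030): x_4 = 51·530451 + 26·10·104030 = 54100801; y_4 = 51·104030 + 10·530451 = 10610040.
Step 3: Verify x_4² - 26·y_4² = 2926896668841601 - 2926896668841600 = 1 (should be 1). ✓

(x_1, y_1) = (51, 10); (x_4, y_4) = (54100801, 10610040).


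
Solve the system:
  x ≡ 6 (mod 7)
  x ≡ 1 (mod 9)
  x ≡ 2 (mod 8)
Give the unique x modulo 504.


Moduli 7, 9, 8 are pairwise coprime; by CRT there is a unique solution modulo M = 7 · 9 · 8 = 504.
Solve pairwise, accumulating the modulus:
  Start with x ≡ 6 (mod 7).
  Combine with x ≡ 1 (mod 9): since gcd(7, 9) = 1, we get a unique residue mod 63.
    Write x = 6 + 7·t and substitute into x ≡ 1 (mod 9): 7·t ≡ 1 − 6 = -5 (mod 9).
    Reduce coefficients mod 9: 7·t ≡ 4 (mod 9).
    The inverse of 7 mod 9 is 4 (since 7·4 = 28 = 3·9 + 1), so t ≡ 4·4 = 16 ≡ 7 (mod 9).
    Then x = 6 + 7·7 = 55, valid modulo lcm(7, 9) = 63: x ≡ 55 (mod 63).
  Combine with x ≡ 2 (mod 8): since gcd(63, 8) = 1, we get a unique residue mod 504.
    Write x = 55 + 63·t and substitute into x ≡ 2 (mod 8): 63·t ≡ 2 − 55 = -53 (mod 8).
    Reduce coefficients mod 8: 7·t ≡ 3 (mod 8).
    The inverse of 7 mod 8 is 7 (since 7·7 = 49 = 6·8 + 1), so t ≡ 7·3 = 21 ≡ 5 (mod 8).
    Then x = 55 + 63·5 = 370, valid modulo lcm(63, 8) = 504: x ≡ 370 (mod 504).
Verify: 370 mod 7 = 6 ✓, 370 mod 9 = 1 ✓, 370 mod 8 = 2 ✓.

x ≡ 370 (mod 504).


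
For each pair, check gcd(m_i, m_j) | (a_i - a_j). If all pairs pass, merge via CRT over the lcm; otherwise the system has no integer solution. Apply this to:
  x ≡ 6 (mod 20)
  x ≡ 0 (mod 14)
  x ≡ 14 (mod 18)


Moduli 20, 14, 18 are not pairwise coprime, so CRT works modulo lcm(m_i) when all pairwise compatibility conditions hold.
Pairwise compatibility: gcd(m_i, m_j) must divide a_i - a_j for every pair.
Merge one congruence at a time:
  Start: x ≡ 6 (mod 20).
  Combine with x ≡ 0 (mod 14): gcd(20, 14) = 2; 0 - 6 = -6, which IS divisible by 2, so compatible.
    Write x = 6 + 20·t and substitute into x ≡ 0 (mod 14): 20·t ≡ 0 − 6 = -6 (mod 14).
    Divide the congruence (and modulus) by g = 2: 10·t ≡ -3 (mod 7).
    Reduce coefficients mod 7: 3·t ≡ 4 (mod 7).
    The inverse of 3 mod 7 is 5 (since 3·5 = 15 = 2·7 + 1), so t ≡ 5·4 = 20 ≡ 6 (mod 7).
    Then x = 6 + 20·6 = 126, valid modulo lcm(20, 14) = 140: x ≡ 126 (mod 140).
  Combine with x ≡ 14 (mod 18): gcd(140, 18) = 2; 14 - 126 = -112, which IS divisible by 2, so compatible.
    Write x = 126 + 140·t and substitute into x ≡ 14 (mod 18): 140·t ≡ 14 − 126 = -112 (mod 18).
    Divide the congruence (and modulus) by g = 2: 70·t ≡ -56 (mod 9).
    Reduce coefficients mod 9: 7·t ≡ 7 (mod 9).
    The inverse of 7 mod 9 is 4 (since 7·4 = 28 = 3·9 + 1), so t ≡ 4·7 = 28 ≡ 1 (mod 9).
    Then x = 126 + 140·1 = 266, valid modulo lcm(140, 18) = 1260: x ≡ 266 (mod 1260).
Verify: 266 mod 20 = 6, 266 mod 14 = 0, 266 mod 18 = 14.

x ≡ 266 (mod 1260).


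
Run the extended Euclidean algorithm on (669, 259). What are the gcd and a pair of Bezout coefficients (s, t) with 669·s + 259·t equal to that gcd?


Euclidean algorithm on (669, 259) — divide until remainder is 0:
  669 = 2 · 259 + 151
  259 = 1 · 151 + 108
  151 = 1 · 108 + 43
  108 = 2 · 43 + 22
  43 = 1 · 22 + 21
  22 = 1 · 21 + 1
  21 = 21 · 1 + 0
gcd(669, 259) = 1.
Track Bezout coefficients alongside the remainders: start with r₀ = 669 = a·1 + b·0 (s = 1, t = 0) and r₁ = 259 = a·0 + b·1 (s = 0, t = 1); each new remainder r_{k+1} = r_{k-1} − q_k·r_k inherits s_{k+1} = s_{k-1} − q_k·s_k, t_{k+1} = t_{k-1} − q_k·t_k, so r_k = a·s_k + b·t_k at every step:
  q = 2: r = 151, s = 1 − 2·0 = 1, t = 0 − 2·1 = -2  (check: 669·1 + 259·(-2) = 151)
  q = 1: r = 108, s = 0 − 1·1 = -1, t = 1 − 1·(-2) = 3  (check: 669·(-1) + 259·3 = 108)
  q = 1: r = 43, s = 1 − 1·(-1) = 2, t = -2 − 1·3 = -5  (check: 669·2 + 259·(-5) = 43)
  q = 2: r = 22, s = -1 − 2·2 = -5, t = 3 − 2·(-5) = 13  (check: 669·(-5) + 259·13 = 22)
  q = 1: r = 21, s = 2 − 1·(-5) = 7, t = -5 − 1·13 = -18  (check: 669·7 + 259·(-18) = 21)
  q = 1: r = 1, s = -5 − 1·7 = -12, t = 13 − 1·(-18) = 31  (check: 669·(-12) + 259·31 = 1)
The row with r = 1 (the gcd) gives the Bezout coefficients s = -12, t = 31.
Result: 669 · (-12) + 259 · (31) = 1.

gcd(669, 259) = 1; s = -12, t = 31 (check: 669·(-12) + 259·31 = 1).


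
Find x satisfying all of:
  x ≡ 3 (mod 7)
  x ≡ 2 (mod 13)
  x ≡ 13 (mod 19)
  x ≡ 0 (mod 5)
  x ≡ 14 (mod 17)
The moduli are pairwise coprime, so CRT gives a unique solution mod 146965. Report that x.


Product of moduli M = 7 · 13 · 19 · 5 · 17 = 146965.
Merge one congruence at a time:
  Start: x ≡ 3 (mod 7).
  Combine with x ≡ 2 (mod 13); new modulus lcm = 91.
    Write x = 3 + 7·t and substitute into x ≡ 2 (mod 13): 7·t ≡ 2 − 3 = -1 (mod 13).
    Reduce coefficients mod 13: 7·t ≡ 12 (mod 13).
    The inverse of 7 mod 13 is 2 (since 7·2 = 14 = 1·13 + 1), so t ≡ 2·12 = 24 ≡ 11 (mod 13).
    Then x = 3 + 7·11 = 80, valid modulo lcm(7, 13) = 91: x ≡ 80 (mod 91).
  Combine with x ≡ 13 (mod 19); new modulus lcm = 1729.
    Write x = 80 + 91·t and substitute into x ≡ 13 (mod 19): 91·t ≡ 13 − 80 = -67 (mod 19).
    Reduce coefficients mod 19: 15·t ≡ 9 (mod 19).
    The inverse of 15 mod 19 is 14 (since 15·14 = 210 = 11·19 + 1), so t ≡ 14·9 = 126 ≡ 12 (mod 19).
    Then x = 80 + 91·12 = 1172, valid modulo lcm(91, 19) = 1729: x ≡ 1172 (mod 1729).
  Combine with x ≡ 0 (mod 5); new modulus lcm = 8645.
    Write x = 1172 + 1729·t and substitute into x ≡ 0 (mod 5): 1729·t ≡ 0 − 1172 = -1172 (mod 5).
    Reduce coefficients mod 5: 4·t ≡ 3 (mod 5).
    The inverse of 4 mod 5 is 4 (since 4·4 = 16 = 3·5 + 1), so t ≡ 4·3 = 12 ≡ 2 (mod 5).
    Then x = 1172 + 1729·2 = 4630, valid modulo lcm(1729, 5) = 8645: x ≡ 4630 (mod 8645).
  Combine with x ≡ 14 (mod 17); new modulus lcm = 146965.
    Write x = 4630 + 8645·t and substitute into x ≡ 14 (mod 17): 8645·t ≡ 14 − 4630 = -4616 (mod 17).
    Reduce coefficients mod 17: 9·t ≡ 8 (mod 17).
    The inverse of 9 mod 17 is 2 (since 9·2 = 18 = 1·17 + 1), so t ≡ 2·8 = 16 ≡ 16 (mod 17).
    Then x = 4630 + 8645·16 = 142950, valid modulo lcm(8645, 17) = 146965: x ≡ 142950 (mod 146965).
Verify against each original: 142950 mod 7 = 3, 142950 mod 13 = 2, 142950 mod 19 = 13, 142950 mod 5 = 0, 142950 mod 17 = 14.

x ≡ 142950 (mod 146965).


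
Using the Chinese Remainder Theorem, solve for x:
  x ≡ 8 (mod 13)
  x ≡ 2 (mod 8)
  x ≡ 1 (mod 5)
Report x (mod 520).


Moduli 13, 8, 5 are pairwise coprime; by CRT there is a unique solution modulo M = 13 · 8 · 5 = 520.
Solve pairwise, accumulating the modulus:
  Start with x ≡ 8 (mod 13).
  Combine with x ≡ 2 (mod 8): since gcd(13, 8) = 1, we get a unique residue mod 104.
    Write x = 8 + 13·t and substitute into x ≡ 2 (mod 8): 13·t ≡ 2 − 8 = -6 (mod 8).
    Reduce coefficients mod 8: 5·t ≡ 2 (mod 8).
    The inverse of 5 mod 8 is 5 (since 5·5 = 25 = 3·8 + 1), so t ≡ 5·2 = 10 ≡ 2 (mod 8).
    Then x = 8 + 13·2 = 34, valid modulo lcm(13, 8) = 104: x ≡ 34 (mod 104).
  Combine with x ≡ 1 (mod 5): since gcd(104, 5) = 1, we get a unique residue mod 520.
    Write x = 34 + 104·t and substitute into x ≡ 1 (mod 5): 104·t ≡ 1 − 34 = -33 (mod 5).
    Reduce coefficients mod 5: 4·t ≡ 2 (mod 5).
    The inverse of 4 mod 5 is 4 (since 4·4 = 16 = 3·5 + 1), so t ≡ 4·2 = 8 ≡ 3 (mod 5).
    Then x = 34 + 104·3 = 346, valid modulo lcm(104, 5) = 520: x ≡ 346 (mod 520).
Verify: 346 mod 13 = 8 ✓, 346 mod 8 = 2 ✓, 346 mod 5 = 1 ✓.

x ≡ 346 (mod 520).


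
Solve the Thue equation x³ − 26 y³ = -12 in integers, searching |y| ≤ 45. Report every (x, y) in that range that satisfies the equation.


The equation is x³ - 26y³ = -12. For fixed y, x³ = 26·y³ − 12, so a solution requires the RHS to be a perfect cube.
Strategy: iterate y from -45 to 45, compute RHS = 26·y³ − 12, and check whether it is a (positive or negative) perfect cube.
Check small values of y:
  y = 0: RHS = -12 is not a perfect cube.
  y = 1: RHS = 14 is not a perfect cube.
  y = -1: RHS = -38 is not a perfect cube.
  y = 2: RHS = 196 is not a perfect cube.
  y = -2: RHS = -220 is not a perfect cube.
  y = 3: RHS = 690 is not a perfect cube.
  y = -3: RHS = -714 is not a perfect cube.
Continuing the search up to |y| = 45 finds no solutions either.
No (x, y) in the scanned range satisfies the equation.

No integer solutions with |y| ≤ 45.


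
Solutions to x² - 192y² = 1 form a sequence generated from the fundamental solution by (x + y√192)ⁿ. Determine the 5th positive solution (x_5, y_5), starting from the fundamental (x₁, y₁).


Step 1: Find the fundamental solution (x₁, y₁) of x² - 192y² = 1.
  Expand √192 as a continued fraction. a₀ = ⌊√192⌋ = 13; iterate m_{k+1} = d_k·a_k − m_k, d_{k+1} = (192 − m_{k+1}²)/d_k, a_{k+1} = ⌊(a₀ + m_{k+1})/d_{k+1}⌋ (starting m₀ = 0, d₀ = 1), with convergents p_k = a_k·p_{k-1} + p_{k-2}, q_k = a_k·q_{k-1} + q_{k-2} (p₋₁ = 1, q₋₁ = 0):
  k = 0: a₀ = 13; p₀/q₀ = 13/1; p₀² − 192·q₀² = 169 − 192 = -23.
  k = 1: m = 13, d = 23, a = ⌊(13 + 13)/23⌋ = 1; p/q = (1·13 + 1)/(1·1 + 0) = 14/1; p² − 192·q² = 196 − 192 = 4.
  k = 2: m = 10, d = 4, a = ⌊(13 + 10)/4⌋ = 5; p/q = (5·14 + 13)/(5·1 + 1) = 83/6; p² − 192·q² = 6889 − 6912 = -23.
  k = 3: m = 10, d = 23, a = ⌊(13 + 10)/23⌋ = 1; p/q = (1·83 + 14)/(1·6 + 1) = 97/7; p² − 192·q² = 9409 − 9408 = 1.
  The first convergent with p² − 192·q² = 1 gives the fundamental solution (x₁, y₁) = (97, 7).
Step 2: Apply the recurrence (x_{n+1}, y_{n+1}) = (x₁x_n + 192y₁y_n, x₁y_n + y₁x_n) repeatedly.
  From (x_1, y_1) = (97, 7): x_2 = 97·97 + 192·7·7 = 18817; y_2 = 97·7 + 7·97 = 1358.
  From (x_2, y_2) = (18817, 1358): x_3 = 97·18817 + 192·7·1358 = 3650401; y_3 = 97·1358 + 7·18817 = 263445.
  From (x_3, y_3) = (3650401, 263445): x_4 = 97·3650401 + 192·7·263445 = 708158977; y_4 = 97·263445 + 7·3650401 = 51106972.
  From (x_4, y_4) = (708158977, 51106972): x_5 = 97·708158977 + 192·7·51106972 = 137379191137; y_5 = 97·51106972 + 7·708158977 = 9914489123.
Step 3: Verify x_5² - 192·y_5² = 18873042157456379352769 - 18873042157456379352768 = 1 (should be 1). ✓

(x_1, y_1) = (97, 7); (x_5, y_5) = (137379191137, 9914489123).


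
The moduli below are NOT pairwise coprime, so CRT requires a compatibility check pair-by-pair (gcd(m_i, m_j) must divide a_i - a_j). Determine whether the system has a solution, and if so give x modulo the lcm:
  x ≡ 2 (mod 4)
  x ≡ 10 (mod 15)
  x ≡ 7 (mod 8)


Moduli 4, 15, 8 are not pairwise coprime, so CRT works modulo lcm(m_i) when all pairwise compatibility conditions hold.
Pairwise compatibility: gcd(m_i, m_j) must divide a_i - a_j for every pair.
Merge one congruence at a time:
  Start: x ≡ 2 (mod 4).
  Combine with x ≡ 10 (mod 15): gcd(4, 15) = 1; 10 - 2 = 8, which IS divisible by 1, so compatible.
    Write x = 2 + 4·t and substitute into x ≡ 10 (mod 15): 4·t ≡ 10 − 2 = 8 (mod 15).
    The inverse of 4 mod 15 is 4 (since 4·4 = 16 = 1·15 + 1), so t ≡ 4·8 = 32 ≡ 2 (mod 15).
    Then x = 2 + 4·2 = 10, valid modulo lcm(4, 15) = 60: x ≡ 10 (mod 60).
  Combine with x ≡ 7 (mod 8): gcd(60, 8) = 4, and 7 - 10 = -3 is NOT divisible by 4.
    ⇒ system is inconsistent (no integer solution).

No solution (the system is inconsistent).


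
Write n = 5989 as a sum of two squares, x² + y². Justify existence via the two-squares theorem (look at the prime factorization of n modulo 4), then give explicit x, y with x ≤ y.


Step 1: Factor n = 5989 = 53 · 113.
Step 2: Check the mod-4 condition on each prime factor: 53 ≡ 1 (mod 4), exponent 1; 113 ≡ 1 (mod 4), exponent 1.
All primes ≡ 3 (mod 4) appear to even exponent (or don't appear), so by the two-squares theorem n IS expressible as a sum of two squares.
Step 3: Build a representation. Here n = 53 · 113 is a product of primes ≡ 1 (mod 4). Each prime p ≡ 1 (mod 4) is itself a sum of two squares; find a² by testing p − a² for a perfect square:
  53: 53 − 1² = 52, 53 − 2² = 49 = 7² ⇒ 53 = 2² + 7².
  113: 113 − 1² = 112, 113 − 2² = 109, 113 − 3² = 104, 113 − 4² = 97, 113 − 5² = 88, 113 − 6² = 77, 113 − 7² = 64 = 8² ⇒ 113 = 7² + 8².
  Combine using the Brahmagupta–Fibonacci identity (a² + b²)(c² + d²) = (ac − bd)² + (ad + bc)² = (ac + bd)² + (ad − bc)²:
  53 · 113 = 5989: from (2² + 7²)(7² + 8²), take (2·7 − 7·8, 2·8 + 7·7) = (14 − 56, 16 + 49) = (-42, 65); dropping signs (only squares matter) gives (42, 65); check 42² + 65² = 1764 + 4225 = 5989 ✓.
Step 4: Order so x ≤ y and verify: 42² + 65² = 1764 + 4225 = 5989 = n. ✓

n = 5989 = 42² + 65² (one valid representation with x ≤ y).


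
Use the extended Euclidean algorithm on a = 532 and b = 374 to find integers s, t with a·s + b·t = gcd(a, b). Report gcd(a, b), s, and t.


Euclidean algorithm on (532, 374) — divide until remainder is 0:
  532 = 1 · 374 + 158
  374 = 2 · 158 + 58
  158 = 2 · 58 + 42
  58 = 1 · 42 + 16
  42 = 2 · 16 + 10
  16 = 1 · 10 + 6
  10 = 1 · 6 + 4
  6 = 1 · 4 + 2
  4 = 2 · 2 + 0
gcd(532, 374) = 2.
Track Bezout coefficients alongside the remainders: start with r₀ = 532 = a·1 + b·0 (s = 1, t = 0) and r₁ = 374 = a·0 + b·1 (s = 0, t = 1); each new remainder r_{k+1} = r_{k-1} − q_k·r_k inherits s_{k+1} = s_{k-1} − q_k·s_k, t_{k+1} = t_{k-1} − q_k·t_k, so r_k = a·s_k + b·t_k at every step:
  q = 1: r = 158, s = 1 − 1·0 = 1, t = 0 − 1·1 = -1  (check: 532·1 + 374·(-1) = 158)
  q = 2: r = 58, s = 0 − 2·1 = -2, t = 1 − 2·(-1) = 3  (check: 532·(-2) + 374·3 = 58)
  q = 2: r = 42, s = 1 − 2·(-2) = 5, t = -1 − 2·3 = -7  (check: 532·5 + 374·(-7) = 42)
  q = 1: r = 16, s = -2 − 1·5 = -7, t = 3 − 1·(-7) = 10  (check: 532·(-7) + 374·10 = 16)
  q = 2: r = 10, s = 5 − 2·(-7) = 19, t = -7 − 2·10 = -27  (check: 532·19 + 374·(-27) = 10)
  q = 1: r = 6, s = -7 − 1·19 = -26, t = 10 − 1·(-27) = 37  (check: 532·(-26) + 374·37 = 6)
  q = 1: r = 4, s = 19 − 1·(-26) = 45, t = -27 − 1·37 = -64  (check: 532·45 + 374·(-64) = 4)
  q = 1: r = 2, s = -26 − 1·45 = -71, t = 37 − 1·(-64) = 101  (check: 532·(-71) + 374·101 = 2)
The row with r = 2 (the gcd) gives the Bezout coefficients s = -71, t = 101.
Result: 532 · (-71) + 374 · (101) = 2.

gcd(532, 374) = 2; s = -71, t = 101 (check: 532·(-71) + 374·101 = 2).


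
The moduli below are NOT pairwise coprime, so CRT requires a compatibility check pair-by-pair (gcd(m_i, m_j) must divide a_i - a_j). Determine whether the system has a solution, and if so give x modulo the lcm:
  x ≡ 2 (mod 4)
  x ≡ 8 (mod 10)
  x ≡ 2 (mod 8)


Moduli 4, 10, 8 are not pairwise coprime, so CRT works modulo lcm(m_i) when all pairwise compatibility conditions hold.
Pairwise compatibility: gcd(m_i, m_j) must divide a_i - a_j for every pair.
Merge one congruence at a time:
  Start: x ≡ 2 (mod 4).
  Combine with x ≡ 8 (mod 10): gcd(4, 10) = 2; 8 - 2 = 6, which IS divisible by 2, so compatible.
    Write x = 2 + 4·t and substitute into x ≡ 8 (mod 10): 4·t ≡ 8 − 2 = 6 (mod 10).
    Divide the congruence (and modulus) by g = 2: 2·t ≡ 3 (mod 5).
    The inverse of 2 mod 5 is 3 (since 2·3 = 6 = 1·5 + 1), so t ≡ 3·3 = 9 ≡ 4 (mod 5).
    Then x = 2 + 4·4 = 18, valid modulo lcm(4, 10) = 20: x ≡ 18 (mod 20).
  Combine with x ≡ 2 (mod 8): gcd(20, 8) = 4; 2 - 18 = -16, which IS divisible by 4, so compatible.
    Write x = 18 + 20·t and substitute into x ≡ 2 (mod 8): 20·t ≡ 2 − 18 = -16 (mod 8).
    Divide the congruence (and modulus) by g = 4: 5·t ≡ -4 (mod 2).
    Reduce coefficients mod 2: 1·t ≡ 0 (mod 2).
    So t ≡ 0 (mod 2).
    Then x = 18 + 20·0 = 18, valid modulo lcm(20, 8) = 40: x ≡ 18 (mod 40).
Verify: 18 mod 4 = 2, 18 mod 10 = 8, 18 mod 8 = 2.

x ≡ 18 (mod 40).


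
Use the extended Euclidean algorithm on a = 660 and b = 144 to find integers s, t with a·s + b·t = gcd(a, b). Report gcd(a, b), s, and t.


Euclidean algorithm on (660, 144) — divide until remainder is 0:
  660 = 4 · 144 + 84
  144 = 1 · 84 + 60
  84 = 1 · 60 + 24
  60 = 2 · 24 + 12
  24 = 2 · 12 + 0
gcd(660, 144) = 12.
Track Bezout coefficients alongside the remainders: start with r₀ = 660 = a·1 + b·0 (s = 1, t = 0) and r₁ = 144 = a·0 + b·1 (s = 0, t = 1); each new remainder r_{k+1} = r_{k-1} − q_k·r_k inherits s_{k+1} = s_{k-1} − q_k·s_k, t_{k+1} = t_{k-1} − q_k·t_k, so r_k = a·s_k + b·t_k at every step:
  q = 4: r = 84, s = 1 − 4·0 = 1, t = 0 − 4·1 = -4  (check: 660·1 + 144·(-4) = 84)
  q = 1: r = 60, s = 0 − 1·1 = -1, t = 1 − 1·(-4) = 5  (check: 660·(-1) + 144·5 = 60)
  q = 1: r = 24, s = 1 − 1·(-1) = 2, t = -4 − 1·5 = -9  (check: 660·2 + 144·(-9) = 24)
  q = 2: r = 12, s = -1 − 2·2 = -5, t = 5 − 2·(-9) = 23  (check: 660·(-5) + 144·23 = 12)
The row with r = 12 (the gcd) gives the Bezout coefficients s = -5, t = 23.
Result: 660 · (-5) + 144 · (23) = 12.

gcd(660, 144) = 12; s = -5, t = 23 (check: 660·(-5) + 144·23 = 12).


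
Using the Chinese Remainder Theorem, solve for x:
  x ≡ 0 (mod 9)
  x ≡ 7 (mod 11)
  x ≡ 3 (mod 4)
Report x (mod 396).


Moduli 9, 11, 4 are pairwise coprime; by CRT there is a unique solution modulo M = 9 · 11 · 4 = 396.
Solve pairwise, accumulating the modulus:
  Start with x ≡ 0 (mod 9).
  Combine with x ≡ 7 (mod 11): since gcd(9, 11) = 1, we get a unique residue mod 99.
    Write x = 0 + 9·t and substitute into x ≡ 7 (mod 11): 9·t ≡ 7 − 0 = 7 (mod 11).
    The inverse of 9 mod 11 is 5 (since 9·5 = 45 = 4·11 + 1), so t ≡ 5·7 = 35 ≡ 2 (mod 11).
    Then x = 0 + 9·2 = 18, valid modulo lcm(9, 11) = 99: x ≡ 18 (mod 99).
  Combine with x ≡ 3 (mod 4): since gcd(99, 4) = 1, we get a unique residue mod 396.
    Write x = 18 + 99·t and substitute into x ≡ 3 (mod 4): 99·t ≡ 3 − 18 = -15 (mod 4).
    Reduce coefficients mod 4: 3·t ≡ 1 (mod 4).
    The inverse of 3 mod 4 is 3 (since 3·3 = 9 = 2·4 + 1), so t ≡ 3·1 = 3 ≡ 3 (mod 4).
    Then x = 18 + 99·3 = 315, valid modulo lcm(99, 4) = 396: x ≡ 315 (mod 396).
Verify: 315 mod 9 = 0 ✓, 315 mod 11 = 7 ✓, 315 mod 4 = 3 ✓.

x ≡ 315 (mod 396).


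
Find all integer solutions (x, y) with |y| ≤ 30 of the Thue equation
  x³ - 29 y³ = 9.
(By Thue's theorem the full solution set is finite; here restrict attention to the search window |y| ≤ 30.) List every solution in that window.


The equation is x³ - 29y³ = 9. For fixed y, x³ = 29·y³ + 9, so a solution requires the RHS to be a perfect cube.
Strategy: iterate y from -30 to 30, compute RHS = 29·y³ + 9, and check whether it is a (positive or negative) perfect cube.
Check small values of y:
  y = 0: RHS = 9 is not a perfect cube.
  y = 1: RHS = 38 is not a perfect cube.
  y = -1: RHS = -20 is not a perfect cube.
  y = 2: RHS = 241 is not a perfect cube.
  y = -2: RHS = -223 is not a perfect cube.
  y = 3: RHS = 792 is not a perfect cube.
  y = -3: RHS = -774 is not a perfect cube.
Continuing the search up to |y| = 30 finds no solutions either.
No (x, y) in the scanned range satisfies the equation.

No integer solutions with |y| ≤ 30.


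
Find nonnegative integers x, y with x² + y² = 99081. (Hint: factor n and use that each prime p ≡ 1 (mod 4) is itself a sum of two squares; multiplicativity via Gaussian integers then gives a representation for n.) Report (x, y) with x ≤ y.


Step 1: Factor n = 99081 = 3^2 · 101 · 109.
Step 2: Check the mod-4 condition on each prime factor: 3 ≡ 3 (mod 4), exponent 2 (must be even); 101 ≡ 1 (mod 4), exponent 1; 109 ≡ 1 (mod 4), exponent 1.
All primes ≡ 3 (mod 4) appear to even exponent (or don't appear), so by the two-squares theorem n IS expressible as a sum of two squares.
Step 3: Build a representation. Group n = k² · m with k = 3 and m = 101 · 109 = 11009 (a product of primes ≡ 1 (mod 4)); a representation of m scales to one of n via (k·x)² + (k·y)² = k²(x² + y²). Each prime p ≡ 1 (mod 4) is itself a sum of two squares; find a² by testing p − a² for a perfect square:
  101: 101 − 1² = 100 = 10² ⇒ 101 = 1² + 10².
  109: 109 − 1² = 108, 109 − 2² = 105, 109 − 3² = 100 = 10² ⇒ 109 = 3² + 10².
  Combine using the Brahmagupta–Fibonacci identity (a² + b²)(c² + d²) = (ac − bd)² + (ad + bc)² = (ac + bd)² + (ad − bc)²:
  101 · 109 = 11009: from (1² + 10²)(3² + 10²), take (1·3 − 10·10, 1·10 + 10·3) = (3 − 100, 10 + 30) = (-97, 40); dropping signs (only squares matter) gives (97, 40); check 97² + 40² = 9409 + 1600 = 11009 ✓.
  Scale by k = 3: (3·97, 3·40) = (291, 120).
Step 4: Order so x ≤ y and verify: 120² + 291² = 14400 + 84681 = 99081 = n. ✓

n = 99081 = 120² + 291² (one valid representation with x ≤ y).


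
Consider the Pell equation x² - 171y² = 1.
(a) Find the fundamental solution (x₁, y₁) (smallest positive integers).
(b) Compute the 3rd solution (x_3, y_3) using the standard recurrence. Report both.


Step 1: Find the fundamental solution (x₁, y₁) of x² - 171y² = 1.
  Expand √171 as a continued fraction. a₀ = ⌊√171⌋ = 13; iterate m_{k+1} = d_k·a_k − m_k, d_{k+1} = (171 − m_{k+1}²)/d_k, a_{k+1} = ⌊(a₀ + m_{k+1})/d_{k+1}⌋ (starting m₀ = 0, d₀ = 1), with convergents p_k = a_k·p_{k-1} + p_{k-2}, q_k = a_k·q_{k-1} + q_{k-2} (p₋₁ = 1, q₋₁ = 0):
  k = 0: a₀ = 13; p₀/q₀ = 13/1; p₀² − 171·q₀² = 169 − 171 = -2.
  k = 1: m = 13, d = 2, a = ⌊(13 + 13)/2⌋ = 13; p/q = (13·13 + 1)/(13·1 + 0) = 170/13; p² − 171·q² = 28900 − 28899 = 1.
  The first convergent with p² − 171·q² = 1 gives the fundamental solution (x₁, y₁) = (170, 13).
Step 2: Apply the recurrence (x_{n+1}, y_{n+1}) = (x₁x_n + 171y₁y_n, x₁y_n + y₁x_n) repeatedly.
  From (x_1, y_1) = (170, 13): x_2 = 170·170 + 171·13·13 = 57799; y_2 = 170·13 + 13·170 = 4420.
  From (x_2, y_2) = (57799, 4420): x_3 = 170·57799 + 171·13·4420 = 19651490; y_3 = 170·4420 + 13·57799 = 1502787.
Step 3: Verify x_3² - 171·y_3² = 386181059220100 - 386181059220099 = 1 (should be 1). ✓

(x_1, y_1) = (170, 13); (x_3, y_3) = (19651490, 1502787).


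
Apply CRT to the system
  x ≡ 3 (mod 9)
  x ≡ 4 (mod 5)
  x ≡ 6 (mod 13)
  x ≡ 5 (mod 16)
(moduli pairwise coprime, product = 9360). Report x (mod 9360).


Product of moduli M = 9 · 5 · 13 · 16 = 9360.
Merge one congruence at a time:
  Start: x ≡ 3 (mod 9).
  Combine with x ≡ 4 (mod 5); new modulus lcm = 45.
    Write x = 3 + 9·t and substitute into x ≡ 4 (mod 5): 9·t ≡ 4 − 3 = 1 (mod 5).
    Reduce coefficients mod 5: 4·t ≡ 1 (mod 5).
    The inverse of 4 mod 5 is 4 (since 4·4 = 16 = 3·5 + 1), so t ≡ 4·1 = 4 ≡ 4 (mod 5).
    Then x = 3 + 9·4 = 39, valid modulo lcm(9, 5) = 45: x ≡ 39 (mod 45).
  Combine with x ≡ 6 (mod 13); new modulus lcm = 585.
    Write x = 39 + 45·t and substitute into x ≡ 6 (mod 13): 45·t ≡ 6 − 39 = -33 (mod 13).
    Reduce coefficients mod 13: 6·t ≡ 6 (mod 13).
    The inverse of 6 mod 13 is 11 (since 6·11 = 66 = 5·13 + 1), so t ≡ 11·6 = 66 ≡ 1 (mod 13).
    Then x = 39 + 45·1 = 84, valid modulo lcm(45, 13) = 585: x ≡ 84 (mod 585).
  Combine with x ≡ 5 (mod 16); new modulus lcm = 9360.
    Write x = 84 + 585·t and substitute into x ≡ 5 (mod 16): 585·t ≡ 5 − 84 = -79 (mod 16).
    Reduce coefficients mod 16: 9·t ≡ 1 (mod 16).
    The inverse of 9 mod 16 is 9 (since 9·9 = 81 = 5·16 + 1), so t ≡ 9·1 = 9 ≡ 9 (mod 16).
    Then x = 84 + 585·9 = 5349, valid modulo lcm(585, 16) = 9360: x ≡ 5349 (mod 9360).
Verify against each original: 5349 mod 9 = 3, 5349 mod 5 = 4, 5349 mod 13 = 6, 5349 mod 16 = 5.

x ≡ 5349 (mod 9360).


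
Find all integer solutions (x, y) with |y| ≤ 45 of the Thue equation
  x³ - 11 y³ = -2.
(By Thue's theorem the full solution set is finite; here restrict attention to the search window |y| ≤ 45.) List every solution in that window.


The equation is x³ - 11y³ = -2. For fixed y, x³ = 11·y³ − 2, so a solution requires the RHS to be a perfect cube.
Strategy: iterate y from -45 to 45, compute RHS = 11·y³ − 2, and check whether it is a (positive or negative) perfect cube.
Check small values of y:
  y = 0: RHS = -2 is not a perfect cube.
  y = 1: RHS = 9 is not a perfect cube.
  y = -1: RHS = -13 is not a perfect cube.
  y = 2: RHS = 86 is not a perfect cube.
  y = -2: RHS = -90 is not a perfect cube.
  y = 3: RHS = 295 is not a perfect cube.
  y = -3: RHS = -299 is not a perfect cube.
Continuing the search up to |y| = 45 finds no solutions either.
No (x, y) in the scanned range satisfies the equation.

No integer solutions with |y| ≤ 45.


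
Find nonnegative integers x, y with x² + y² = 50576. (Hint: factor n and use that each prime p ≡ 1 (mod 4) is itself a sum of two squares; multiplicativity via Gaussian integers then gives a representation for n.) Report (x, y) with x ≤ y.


Step 1: Factor n = 50576 = 2^4 · 29 · 109.
Step 2: Check the mod-4 condition on each prime factor: 2 = 2 (special); 29 ≡ 1 (mod 4), exponent 1; 109 ≡ 1 (mod 4), exponent 1.
All primes ≡ 3 (mod 4) appear to even exponent (or don't appear), so by the two-squares theorem n IS expressible as a sum of two squares.
Step 3: Build a representation. Group n = k² · m with k = 4 and m = 29 · 109 = 3161 (a product of primes ≡ 1 (mod 4)); a representation of m scales to one of n via (k·x)² + (k·y)² = k²(x² + y²). Each prime p ≡ 1 (mod 4) is itself a sum of two squares; find a² by testing p − a² for a perfect square:
  29: 29 − 1² = 28, 29 − 2² = 25 = 5² ⇒ 29 = 2² + 5².
  109: 109 − 1² = 108, 109 − 2² = 105, 109 − 3² = 100 = 10² ⇒ 109 = 3² + 10².
  Combine using the Brahmagupta–Fibonacci identity (a² + b²)(c² + d²) = (ac − bd)² + (ad + bc)² = (ac + bd)² + (ad − bc)²:
  29 · 109 = 3161: from (2² + 5²)(3² + 10²), take (2·3 − 5·10, 2·10 + 5·3) = (6 − 50, 20 + 15) = (-44, 35); dropping signs (only squares matter) gives (44, 35); check 44² + 35² = 1936 + 1225 = 3161 ✓.
  Scale by k = 4: (4·44, 4·35) = (176, 140).
Step 4: Order so x ≤ y and verify: 140² + 176² = 19600 + 30976 = 50576 = n. ✓

n = 50576 = 140² + 176² (one valid representation with x ≤ y).


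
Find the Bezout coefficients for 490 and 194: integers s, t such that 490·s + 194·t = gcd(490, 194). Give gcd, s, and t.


Euclidean algorithm on (490, 194) — divide until remainder is 0:
  490 = 2 · 194 + 102
  194 = 1 · 102 + 92
  102 = 1 · 92 + 10
  92 = 9 · 10 + 2
  10 = 5 · 2 + 0
gcd(490, 194) = 2.
Track Bezout coefficients alongside the remainders: start with r₀ = 490 = a·1 + b·0 (s = 1, t = 0) and r₁ = 194 = a·0 + b·1 (s = 0, t = 1); each new remainder r_{k+1} = r_{k-1} − q_k·r_k inherits s_{k+1} = s_{k-1} − q_k·s_k, t_{k+1} = t_{k-1} − q_k·t_k, so r_k = a·s_k + b·t_k at every step:
  q = 2: r = 102, s = 1 − 2·0 = 1, t = 0 − 2·1 = -2  (check: 490·1 + 194·(-2) = 102)
  q = 1: r = 92, s = 0 − 1·1 = -1, t = 1 − 1·(-2) = 3  (check: 490·(-1) + 194·3 = 92)
  q = 1: r = 10, s = 1 − 1·(-1) = 2, t = -2 − 1·3 = -5  (check: 490·2 + 194·(-5) = 10)
  q = 9: r = 2, s = -1 − 9·2 = -19, t = 3 − 9·(-5) = 48  (check: 490·(-19) + 194·48 = 2)
The row with r = 2 (the gcd) gives the Bezout coefficients s = -19, t = 48.
Result: 490 · (-19) + 194 · (48) = 2.

gcd(490, 194) = 2; s = -19, t = 48 (check: 490·(-19) + 194·48 = 2).


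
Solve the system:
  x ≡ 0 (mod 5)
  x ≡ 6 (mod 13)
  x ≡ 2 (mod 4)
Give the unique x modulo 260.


Moduli 5, 13, 4 are pairwise coprime; by CRT there is a unique solution modulo M = 5 · 13 · 4 = 260.
Solve pairwise, accumulating the modulus:
  Start with x ≡ 0 (mod 5).
  Combine with x ≡ 6 (mod 13): since gcd(5, 13) = 1, we get a unique residue mod 65.
    Write x = 0 + 5·t and substitute into x ≡ 6 (mod 13): 5·t ≡ 6 − 0 = 6 (mod 13).
    The inverse of 5 mod 13 is 8 (since 5·8 = 40 = 3·13 + 1), so t ≡ 8·6 = 48 ≡ 9 (mod 13).
    Then x = 0 + 5·9 = 45, valid modulo lcm(5, 13) = 65: x ≡ 45 (mod 65).
  Combine with x ≡ 2 (mod 4): since gcd(65, 4) = 1, we get a unique residue mod 260.
    Write x = 45 + 65·t and substitute into x ≡ 2 (mod 4): 65·t ≡ 2 − 45 = -43 (mod 4).
    Reduce coefficients mod 4: 1·t ≡ 1 (mod 4).
    So t ≡ 1 (mod 4).
    Then x = 45 + 65·1 = 110, valid modulo lcm(65, 4) = 260: x ≡ 110 (mod 260).
Verify: 110 mod 5 = 0 ✓, 110 mod 13 = 6 ✓, 110 mod 4 = 2 ✓.

x ≡ 110 (mod 260).


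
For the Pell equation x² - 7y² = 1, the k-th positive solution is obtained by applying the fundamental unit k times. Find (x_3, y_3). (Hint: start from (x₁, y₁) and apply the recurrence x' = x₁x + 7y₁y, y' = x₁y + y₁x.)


Step 1: Find the fundamental solution (x₁, y₁) of x² - 7y² = 1.
  Expand √7 as a continued fraction. a₀ = ⌊√7⌋ = 2; iterate m_{k+1} = d_k·a_k − m_k, d_{k+1} = (7 − m_{k+1}²)/d_k, a_{k+1} = ⌊(a₀ + m_{k+1})/d_{k+1}⌋ (starting m₀ = 0, d₀ = 1), with convergents p_k = a_k·p_{k-1} + p_{k-2}, q_k = a_k·q_{k-1} + q_{k-2} (p₋₁ = 1, q₋₁ = 0):
  k = 0: a₀ = 2; p₀/q₀ = 2/1; p₀² − 7·q₀² = 4 − 7 = -3.
  k = 1: m = 2, d = 3, a = ⌊(2 + 2)/3⌋ = 1; p/q = (1·2 + 1)/(1·1 + 0) = 3/1; p² − 7·q² = 9 − 7 = 2.
  k = 2: m = 1, d = 2, a = ⌊(2 + 1)/2⌋ = 1; p/q = (1·3 + 2)/(1·1 + 1) = 5/2; p² − 7·q² = 25 − 28 = -3.
  k = 3: m = 1, d = 3, a = ⌊(2 + 1)/3⌋ = 1; p/q = (1·5 + 3)/(1·2 + 1) = 8/3; p² − 7·q² = 64 − 63 = 1.
  The first convergent with p² − 7·q² = 1 gives the fundamental solution (x₁, y₁) = (8, 3).
Step 2: Apply the recurrence (x_{n+1}, y_{n+1}) = (x₁x_n + 7y₁y_n, x₁y_n + y₁x_n) repeatedly.
  From (x_1, y_1) = (8, 3): x_2 = 8·8 + 7·3·3 = 127; y_2 = 8·3 + 3·8 = 48.
  From (x_2, y_2) = (127, 48): x_3 = 8·127 + 7·3·48 = 2024; y_3 = 8·48 + 3·127 = 765.
Step 3: Verify x_3² - 7·y_3² = 4096576 - 4096575 = 1 (should be 1). ✓

(x_1, y_1) = (8, 3); (x_3, y_3) = (2024, 765).


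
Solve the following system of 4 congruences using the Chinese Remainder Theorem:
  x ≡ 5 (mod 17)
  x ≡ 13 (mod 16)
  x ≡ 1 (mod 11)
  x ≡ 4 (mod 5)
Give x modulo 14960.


Product of moduli M = 17 · 16 · 11 · 5 = 14960.
Merge one congruence at a time:
  Start: x ≡ 5 (mod 17).
  Combine with x ≡ 13 (mod 16); new modulus lcm = 272.
    Write x = 5 + 17·t and substitute into x ≡ 13 (mod 16): 17·t ≡ 13 − 5 = 8 (mod 16).
    Reduce coefficients mod 16: 1·t ≡ 8 (mod 16).
    So t ≡ 8 (mod 16).
    Then x = 5 + 17·8 = 141, valid modulo lcm(17, 16) = 272: x ≡ 141 (mod 272).
  Combine with x ≡ 1 (mod 11); new modulus lcm = 2992.
    Write x = 141 + 272·t and substitute into x ≡ 1 (mod 11): 272·t ≡ 1 − 141 = -140 (mod 11).
    Reduce coefficients mod 11: 8·t ≡ 3 (mod 11).
    The inverse of 8 mod 11 is 7 (since 8·7 = 56 = 5·11 + 1), so t ≡ 7·3 = 21 ≡ 10 (mod 11).
    Then x = 141 + 272·10 = 2861, valid modulo lcm(272, 11) = 2992: x ≡ 2861 (mod 2992).
  Combine with x ≡ 4 (mod 5); new modulus lcm = 14960.
    Write x = 2861 + 2992·t and substitute into x ≡ 4 (mod 5): 2992·t ≡ 4 − 2861 = -2857 (mod 5).
    Reduce coefficients mod 5: 2·t ≡ 3 (mod 5).
    The inverse of 2 mod 5 is 3 (since 2·3 = 6 = 1·5 + 1), so t ≡ 3·3 = 9 ≡ 4 (mod 5).
    Then x = 2861 + 2992·4 = 14829, valid modulo lcm(2992, 5) = 14960: x ≡ 14829 (mod 14960).
Verify against each original: 14829 mod 17 = 5, 14829 mod 16 = 13, 14829 mod 11 = 1, 14829 mod 5 = 4.

x ≡ 14829 (mod 14960).


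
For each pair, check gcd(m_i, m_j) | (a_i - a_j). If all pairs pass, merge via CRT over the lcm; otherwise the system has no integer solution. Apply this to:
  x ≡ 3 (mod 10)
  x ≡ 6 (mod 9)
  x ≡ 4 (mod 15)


Moduli 10, 9, 15 are not pairwise coprime, so CRT works modulo lcm(m_i) when all pairwise compatibility conditions hold.
Pairwise compatibility: gcd(m_i, m_j) must divide a_i - a_j for every pair.
Merge one congruence at a time:
  Start: x ≡ 3 (mod 10).
  Combine with x ≡ 6 (mod 9): gcd(10, 9) = 1; 6 - 3 = 3, which IS divisible by 1, so compatible.
    Write x = 3 + 10·t and substitute into x ≡ 6 (mod 9): 10·t ≡ 6 − 3 = 3 (mod 9).
    Reduce coefficients mod 9: 1·t ≡ 3 (mod 9).
    So t ≡ 3 (mod 9).
    Then x = 3 + 10·3 = 33, valid modulo lcm(10, 9) = 90: x ≡ 33 (mod 90).
  Combine with x ≡ 4 (mod 15): gcd(90, 15) = 15, and 4 - 33 = -29 is NOT divisible by 15.
    ⇒ system is inconsistent (no integer solution).

No solution (the system is inconsistent).


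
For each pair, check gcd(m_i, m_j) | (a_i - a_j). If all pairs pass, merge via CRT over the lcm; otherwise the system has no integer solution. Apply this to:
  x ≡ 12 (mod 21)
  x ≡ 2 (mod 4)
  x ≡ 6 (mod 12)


Moduli 21, 4, 12 are not pairwise coprime, so CRT works modulo lcm(m_i) when all pairwise compatibility conditions hold.
Pairwise compatibility: gcd(m_i, m_j) must divide a_i - a_j for every pair.
Merge one congruence at a time:
  Start: x ≡ 12 (mod 21).
  Combine with x ≡ 2 (mod 4): gcd(21, 4) = 1; 2 - 12 = -10, which IS divisible by 1, so compatible.
    Write x = 12 + 21·t and substitute into x ≡ 2 (mod 4): 21·t ≡ 2 − 12 = -10 (mod 4).
    Reduce coefficients mod 4: 1·t ≡ 2 (mod 4).
    So t ≡ 2 (mod 4).
    Then x = 12 + 21·2 = 54, valid modulo lcm(21, 4) = 84: x ≡ 54 (mod 84).
  Combine with x ≡ 6 (mod 12): gcd(84, 12) = 12; 6 - 54 = -48, which IS divisible by 12, so compatible.
    Write x = 54 + 84·t and substitute into x ≡ 6 (mod 12): 84·t ≡ 6 − 54 = -48 (mod 12).
    Divide the congruence (and modulus) by g = 12: 7·t ≡ -4 (mod 1).
    Modulo 1 every t works; take t = 0.
    Then x = 54 + 84·0 = 54, valid modulo lcm(84, 12) = 84: x ≡ 54 (mod 84).
Verify: 54 mod 21 = 12, 54 mod 4 = 2, 54 mod 12 = 6.

x ≡ 54 (mod 84).


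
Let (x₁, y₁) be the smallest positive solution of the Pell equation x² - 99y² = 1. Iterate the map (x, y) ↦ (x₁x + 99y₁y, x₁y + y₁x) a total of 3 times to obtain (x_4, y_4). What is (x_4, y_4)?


Step 1: Find the fundamental solution (x₁, y₁) of x² - 99y² = 1.
  Expand √99 as a continued fraction. a₀ = ⌊√99⌋ = 9; iterate m_{k+1} = d_k·a_k − m_k, d_{k+1} = (99 − m_{k+1}²)/d_k, a_{k+1} = ⌊(a₀ + m_{k+1})/d_{k+1}⌋ (starting m₀ = 0, d₀ = 1), with convergents p_k = a_k·p_{k-1} + p_{k-2}, q_k = a_k·q_{k-1} + q_{k-2} (p₋₁ = 1, q₋₁ = 0):
  k = 0: a₀ = 9; p₀/q₀ = 9/1; p₀² − 99·q₀² = 81 − 99 = -18.
  k = 1: m = 9, d = 18, a = ⌊(9 + 9)/18⌋ = 1; p/q = (1·9 + 1)/(1·1 + 0) = 10/1; p² − 99·q² = 100 − 99 = 1.
  The first convergent with p² − 99·q² = 1 gives the fundamental solution (x₁, y₁) = (10, 1).
Step 2: Apply the recurrence (x_{n+1}, y_{n+1}) = (x₁x_n + 99y₁y_n, x₁y_n + y₁x_n) repeatedly.
  From (x_1, y_1) = (10, 1): x_2 = 10·10 + 99·1·1 = 199; y_2 = 10·1 + 1·10 = 20.
  From (x_2, y_2) = (199, 20): x_3 = 10·199 + 99·1·20 = 3970; y_3 = 10·20 + 1·199 = 399.
  From (x_3, y_3) = (3970, 399): x_4 = 10·3970 + 99·1·399 = 79201; y_4 = 10·399 + 1·3970 = 7960.
Step 3: Verify x_4² - 99·y_4² = 6272798401 - 6272798400 = 1 (should be 1). ✓

(x_1, y_1) = (10, 1); (x_4, y_4) = (79201, 7960).
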